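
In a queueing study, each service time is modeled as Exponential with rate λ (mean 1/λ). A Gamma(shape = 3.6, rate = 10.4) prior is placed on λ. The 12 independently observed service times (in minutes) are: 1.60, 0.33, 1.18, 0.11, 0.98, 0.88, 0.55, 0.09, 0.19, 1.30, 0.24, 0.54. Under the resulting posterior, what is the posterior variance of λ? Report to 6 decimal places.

0.046128

With a Gamma(shape α, rate β) prior on the exponential rate λ, the posterior after n observations with total T = Σxᵢ is Gamma(α+n, β+T).
Sum of observations T = 7.99 minutes; n = 12.
Posterior: Gamma(3.6+12, 10.4+7.99) = Gamma(15.6, 18.39).
Var = α/β² = 0.046128.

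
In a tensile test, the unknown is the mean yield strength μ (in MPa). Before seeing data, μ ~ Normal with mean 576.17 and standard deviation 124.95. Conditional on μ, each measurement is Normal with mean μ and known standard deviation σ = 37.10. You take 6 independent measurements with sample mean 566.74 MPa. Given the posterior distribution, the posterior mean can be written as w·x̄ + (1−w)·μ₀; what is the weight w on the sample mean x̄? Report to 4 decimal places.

0.9855

For Normal data with known variance σ², a Normal(μ₀, σ₀²) prior on μ is conjugate. Posterior precision = 1/σ₀² + n/σ²; posterior mean is the precision-weighted average of μ₀ and x̄.
σ₀² = 124.95² = 15612.5025, σ² = 37.10² = 1376.41. Prior precision 1/σ₀² = 1/15612.5025; data precision n/σ² = 6/1376.41.
w = (n/σ²)/(1/σ₀² + n/σ²) = n·σ₀²/(σ² + n·σ₀²) = 6·15612.5025/(1376.41 + 6·15612.5025) = 93675.015/95051.425 = 0.9855.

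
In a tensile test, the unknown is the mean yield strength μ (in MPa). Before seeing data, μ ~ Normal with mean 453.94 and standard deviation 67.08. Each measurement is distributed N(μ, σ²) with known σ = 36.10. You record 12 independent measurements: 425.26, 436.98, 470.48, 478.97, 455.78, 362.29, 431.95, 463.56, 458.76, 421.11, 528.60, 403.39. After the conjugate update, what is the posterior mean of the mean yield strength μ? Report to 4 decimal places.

For Normal data with known variance σ², a Normal(μ₀, σ₀²) prior on μ is conjugate. Posterior precision = 1/σ₀² + n/σ²; posterior mean is the precision-weighted average of μ₀ and x̄.
Σxᵢ = 425.26 + 436.98 + 470.48 + 478.97 + 455.78 + 362.29 + 431.95 + 463.56 + 458.76 + 421.11 + 528.60 + 403.39 = 5337.13, so n·x̄ = 5337.13.
σ₀² = 67.08² = 4499.7264, σ² = 36.10² = 1303.21; σ² + n·σ₀² = 1303.21 + 12·4499.7264 = 55299.9268.
Posterior mean = (μ₀/σ₀² + n·x̄/σ²)/(1/σ₀² + n/σ²) = (σ²·μ₀ + σ₀²·n·x̄)/(σ² + n·σ₀²) = (1303.21·453.94 + 4499.7264·5337.13)/55299.9268 = 24607203.908632/55299.9268 = 444.9772.

444.9772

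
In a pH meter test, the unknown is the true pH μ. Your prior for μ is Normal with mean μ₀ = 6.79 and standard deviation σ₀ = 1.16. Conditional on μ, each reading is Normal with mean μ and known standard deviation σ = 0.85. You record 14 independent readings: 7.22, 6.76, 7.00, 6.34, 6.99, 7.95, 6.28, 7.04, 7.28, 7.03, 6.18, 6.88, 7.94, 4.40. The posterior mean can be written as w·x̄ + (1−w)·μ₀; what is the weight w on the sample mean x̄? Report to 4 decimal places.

For Normal data with known variance σ², a Normal(μ₀, σ₀²) prior on μ is conjugate. Posterior precision = 1/σ₀² + n/σ²; posterior mean is the precision-weighted average of μ₀ and x̄.
σ₀² = 1.16² = 1.3456, σ² = 0.85² = 0.7225. Prior precision 1/σ₀² = 1/1.3456; data precision n/σ² = 14/0.7225.
w = (n/σ²)/(1/σ₀² + n/σ²) = n·σ₀²/(σ² + n·σ₀²) = 14·1.3456/(0.7225 + 14·1.3456) = 18.8384/19.5609 = 0.9631.

0.9631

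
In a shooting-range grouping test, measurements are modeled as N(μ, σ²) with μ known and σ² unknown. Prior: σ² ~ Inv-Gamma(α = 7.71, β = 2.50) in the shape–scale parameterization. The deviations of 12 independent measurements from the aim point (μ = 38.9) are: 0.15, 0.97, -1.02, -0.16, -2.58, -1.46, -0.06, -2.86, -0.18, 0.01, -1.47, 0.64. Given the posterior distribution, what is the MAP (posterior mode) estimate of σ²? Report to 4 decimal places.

0.9043

With known mean μ and an Inverse-Gamma(α, β) prior on σ², the Normal likelihood is conjugate: posterior is Inv-Gamma(α + n/2, β + Σ(xᵢ−μ)²/2).
Σ(xᵢ−μ)² = (0.15)² + (0.97)² + (-1.02)² + (-0.16)² + (-2.58)² + (-1.46)² + (-0.06)² + (-2.86)² + (-0.18)² + (0.01)² + (-1.47)² + (0.64)² = 21.6036.
Posterior: Inv-Gamma(7.71 + 12/2, 2.50 + 21.6036/2) = Inv-Gamma(13.71, 13.30180).
Mode = β/(α+1) = 13.30180/14.71 = 0.9043.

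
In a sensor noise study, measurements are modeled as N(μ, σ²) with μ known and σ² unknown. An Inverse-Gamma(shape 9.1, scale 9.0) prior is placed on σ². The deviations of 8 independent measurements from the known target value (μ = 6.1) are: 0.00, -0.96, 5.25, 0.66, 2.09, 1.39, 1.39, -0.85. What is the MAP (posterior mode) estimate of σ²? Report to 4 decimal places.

With known mean μ and an Inverse-Gamma(α, β) prior on σ², the Normal likelihood is conjugate: posterior is Inv-Gamma(α + n/2, β + Σ(xᵢ−μ)²/2).
Σ(xᵢ−μ)² = (0.00)² + (-0.96)² + (5.25)² + (0.66)² + (2.09)² + (1.39)² + (1.39)² + (-0.85)² = 37.8745.
Posterior: Inv-Gamma(9.1 + 8/2, 9.0 + 37.8745/2) = Inv-Gamma(13.10, 27.93725).
Mode = β/(α+1) = 27.93725/14.10 = 1.9814.

1.9814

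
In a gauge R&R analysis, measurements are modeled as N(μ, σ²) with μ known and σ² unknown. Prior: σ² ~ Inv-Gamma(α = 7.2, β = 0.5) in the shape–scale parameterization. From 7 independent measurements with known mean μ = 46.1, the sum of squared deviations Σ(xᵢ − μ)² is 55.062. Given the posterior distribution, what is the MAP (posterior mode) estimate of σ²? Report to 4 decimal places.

With known mean μ and an Inverse-Gamma(α, β) prior on σ², the Normal likelihood is conjugate: posterior is Inv-Gamma(α + n/2, β + Σ(xᵢ−μ)²/2).
Posterior: Inv-Gamma(7.2 + 7/2, 0.5 + 55.062/2) = Inv-Gamma(10.70, 28.0310).
Mode = β/(α+1) = 28.0310/11.70 = 2.3958.

2.3958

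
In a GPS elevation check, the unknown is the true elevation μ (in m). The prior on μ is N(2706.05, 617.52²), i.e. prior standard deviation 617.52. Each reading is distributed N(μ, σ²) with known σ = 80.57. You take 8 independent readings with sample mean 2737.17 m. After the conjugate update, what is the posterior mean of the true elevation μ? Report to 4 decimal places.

For Normal data with known variance σ², a Normal(μ₀, σ₀²) prior on μ is conjugate. Posterior precision = 1/σ₀² + n/σ²; posterior mean is the precision-weighted average of μ₀ and x̄.
n·x̄ = 8·2737.17 = 21897.36.
σ₀² = 617.52² = 381330.9504, σ² = 80.57² = 6491.5249; σ² + n·σ₀² = 6491.5249 + 8·381330.9504 = 3057139.1281.
Posterior mean = (μ₀/σ₀² + n·x̄/σ²)/(1/σ₀² + n/σ²) = (σ²·μ₀ + σ₀²·n·x̄)/(σ² + n·σ₀²) = (6491.5249·2706.05 + 381330.9504·21897.36)/3057139.1281 = 8367707491.006589/3057139.1281 = 2737.1039.

2737.1039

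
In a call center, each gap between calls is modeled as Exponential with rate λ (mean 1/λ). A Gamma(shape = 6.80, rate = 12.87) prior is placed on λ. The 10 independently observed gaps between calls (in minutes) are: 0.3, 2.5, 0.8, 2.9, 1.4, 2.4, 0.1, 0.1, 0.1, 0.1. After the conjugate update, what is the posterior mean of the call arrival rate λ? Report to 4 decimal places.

0.7128

With a Gamma(shape α, rate β) prior on the exponential rate λ, the posterior after n observations with total T = Σxᵢ is Gamma(α+n, β+T).
Sum of observations T = 10.7 minutes; n = 10.
Posterior: Gamma(6.80+10, 12.87+10.7) = Gamma(16.80, 23.57).
Posterior mean of λ = α/β = 16.80/23.57 = 0.7128.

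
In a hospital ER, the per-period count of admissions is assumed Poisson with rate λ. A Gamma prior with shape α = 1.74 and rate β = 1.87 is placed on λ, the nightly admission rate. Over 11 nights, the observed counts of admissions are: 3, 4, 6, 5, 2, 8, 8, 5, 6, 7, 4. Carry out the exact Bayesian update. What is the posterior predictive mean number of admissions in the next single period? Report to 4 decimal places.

4.6418

With a Gamma(shape α, rate β) prior, the Poisson likelihood is conjugate: the posterior is Gamma(α + ΣXᵢ, β + n).
Sum of counts S = 58 over n = 11 nights.
Posterior: Gamma(α+S, β+n) = Gamma(1.74+58, 1.87+11) = Gamma(59.74, 12.87).
The predictive distribution for one future period is NegBinom with mean α/β = 4.6418.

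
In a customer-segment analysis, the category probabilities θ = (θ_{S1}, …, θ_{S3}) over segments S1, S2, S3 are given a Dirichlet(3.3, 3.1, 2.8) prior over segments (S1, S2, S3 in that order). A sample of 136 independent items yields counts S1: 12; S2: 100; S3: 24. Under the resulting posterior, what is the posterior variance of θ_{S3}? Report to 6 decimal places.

The Dirichlet prior is conjugate to the Multinomial likelihood: each posterior αⱼ = prior αⱼ + observed count nⱼ.
Posterior concentration: (15.3, 103.1, 26.8), total = 145.2.
Var[θ_j] = α_j(Σα−α_j)/((Σα)²(Σα+1)) = 26.8·118.4/(145.2²·146.2) = 0.001029.

0.001029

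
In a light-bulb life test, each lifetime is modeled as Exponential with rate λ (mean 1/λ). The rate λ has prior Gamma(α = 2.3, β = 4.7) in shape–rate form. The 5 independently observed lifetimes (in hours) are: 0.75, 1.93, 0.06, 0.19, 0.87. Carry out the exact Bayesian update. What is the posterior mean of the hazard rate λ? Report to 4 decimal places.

With a Gamma(shape α, rate β) prior on the exponential rate λ, the posterior after n observations with total T = Σxᵢ is Gamma(α+n, β+T).
Sum of observations T = 3.80 hours; n = 5.
Posterior: Gamma(2.3+5, 4.7+3.80) = Gamma(7.3, 8.50).
Posterior mean of λ = α/β = 7.3/8.50 = 0.8588.

0.8588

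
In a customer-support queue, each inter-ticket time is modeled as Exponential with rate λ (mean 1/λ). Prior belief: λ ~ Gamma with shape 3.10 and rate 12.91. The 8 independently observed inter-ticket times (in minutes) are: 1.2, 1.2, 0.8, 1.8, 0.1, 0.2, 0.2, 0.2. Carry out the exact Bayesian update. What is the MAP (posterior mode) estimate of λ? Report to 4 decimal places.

0.5427

With a Gamma(shape α, rate β) prior on the exponential rate λ, the posterior after n observations with total T = Σxᵢ is Gamma(α+n, β+T).
Sum of observations T = 5.7 minutes; n = 8.
Posterior: Gamma(3.10+8, 12.91+5.7) = Gamma(11.10, 18.61).
Mode = (α−1)/β = 0.5427.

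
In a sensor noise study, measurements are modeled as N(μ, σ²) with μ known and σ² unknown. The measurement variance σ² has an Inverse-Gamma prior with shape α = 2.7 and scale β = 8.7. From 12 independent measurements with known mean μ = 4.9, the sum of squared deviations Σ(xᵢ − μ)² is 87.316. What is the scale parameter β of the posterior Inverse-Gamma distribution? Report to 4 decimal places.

52.3580

With known mean μ and an Inverse-Gamma(α, β) prior on σ², the Normal likelihood is conjugate: posterior is Inv-Gamma(α + n/2, β + Σ(xᵢ−μ)²/2).
Posterior: Inv-Gamma(2.7 + 12/2, 8.7 + 87.316/2) = Inv-Gamma(8.70, 52.3580).
Posterior β = 52.3580.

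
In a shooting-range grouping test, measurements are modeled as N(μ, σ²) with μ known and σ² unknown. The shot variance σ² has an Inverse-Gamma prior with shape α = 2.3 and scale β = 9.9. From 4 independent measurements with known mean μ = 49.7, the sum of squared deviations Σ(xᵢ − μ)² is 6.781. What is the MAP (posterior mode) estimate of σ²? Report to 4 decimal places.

2.5076

With known mean μ and an Inverse-Gamma(α, β) prior on σ², the Normal likelihood is conjugate: posterior is Inv-Gamma(α + n/2, β + Σ(xᵢ−μ)²/2).
Posterior: Inv-Gamma(2.3 + 4/2, 9.9 + 6.781/2) = Inv-Gamma(4.30, 13.2905).
Mode = β/(α+1) = 13.2905/5.30 = 2.5076.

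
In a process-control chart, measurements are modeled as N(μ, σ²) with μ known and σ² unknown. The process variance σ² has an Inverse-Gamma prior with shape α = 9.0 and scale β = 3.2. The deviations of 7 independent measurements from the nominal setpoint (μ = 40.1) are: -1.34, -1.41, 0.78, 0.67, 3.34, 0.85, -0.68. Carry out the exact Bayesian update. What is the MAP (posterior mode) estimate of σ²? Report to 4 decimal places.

With known mean μ and an Inverse-Gamma(α, β) prior on σ², the Normal likelihood is conjugate: posterior is Inv-Gamma(α + n/2, β + Σ(xᵢ−μ)²/2).
Σ(xᵢ−μ)² = (-1.34)² + (-1.41)² + (0.78)² + (0.67)² + (3.34)² + (0.85)² + (-0.68)² = 17.1815.
Posterior: Inv-Gamma(9.0 + 7/2, 3.2 + 17.1815/2) = Inv-Gamma(12.50, 11.79075).
Mode = β/(α+1) = 11.79075/13.50 = 0.8734.

0.8734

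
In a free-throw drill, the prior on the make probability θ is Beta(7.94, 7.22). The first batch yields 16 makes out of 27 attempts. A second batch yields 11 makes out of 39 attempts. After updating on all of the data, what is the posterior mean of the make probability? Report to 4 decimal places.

0.4305

The Beta prior is conjugate to a Binomial/Bernoulli likelihood; the update adds successes to α and failures to β.
After batch 1: Beta(7.94+16, 7.22+11) = Beta(23.94, 18.22).
After batch 2: Beta(23.94+11, 18.22+28) = Beta(34.94, 46.22).
Posterior mean = α/(α+β) = 34.94/81.16 = 0.4305.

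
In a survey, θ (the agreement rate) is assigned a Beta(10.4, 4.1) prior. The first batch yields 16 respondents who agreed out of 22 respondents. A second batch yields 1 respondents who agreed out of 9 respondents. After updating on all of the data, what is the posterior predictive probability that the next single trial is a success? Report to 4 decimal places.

The Beta prior is conjugate to a Binomial/Bernoulli likelihood; the update adds successes to α and failures to β.
After batch 1: Beta(10.4+16, 4.1+6) = Beta(26.4, 10.1).
After batch 2: Beta(26.4+1, 10.1+8) = Beta(27.4, 18.1).
For a single future Bernoulli trial, P(success | data) = α/(α+β) = 0.6022.

0.6022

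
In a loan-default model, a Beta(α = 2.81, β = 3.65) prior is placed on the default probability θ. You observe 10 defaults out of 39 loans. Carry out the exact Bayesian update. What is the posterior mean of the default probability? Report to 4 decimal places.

0.2818

The Beta prior is conjugate to a Binomial/Bernoulli likelihood; the update adds successes to α and failures to β.
Posterior: Beta(α+k, β+n−k) = Beta(2.81+10, 3.65+29) = Beta(12.81, 32.65).
Posterior mean = α/(α+β) = 12.81/45.46 = 0.2818.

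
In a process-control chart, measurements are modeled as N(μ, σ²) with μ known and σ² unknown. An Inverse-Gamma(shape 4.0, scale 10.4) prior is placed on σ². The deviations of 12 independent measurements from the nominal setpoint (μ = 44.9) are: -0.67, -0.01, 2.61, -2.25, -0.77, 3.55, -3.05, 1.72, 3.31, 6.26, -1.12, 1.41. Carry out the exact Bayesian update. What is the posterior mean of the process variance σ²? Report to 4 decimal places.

With known mean μ and an Inverse-Gamma(α, β) prior on σ², the Normal likelihood is conjugate: posterior is Inv-Gamma(α + n/2, β + Σ(xᵢ−μ)²/2).
Σ(xᵢ−μ)² = (-0.67)² + (-0.01)² + (2.61)² + (-2.25)² + (-0.77)² + (3.55)² + (-3.05)² + (1.72)² + (3.31)² + (6.26)² + (-1.12)² + (1.41)² = 91.1661.
Posterior: Inv-Gamma(4.0 + 12/2, 10.4 + 91.1661/2) = Inv-Gamma(10.00, 55.98305).
E[σ²|data] = β/(α−1) = 55.98305/9.00 = 6.2203.

6.2203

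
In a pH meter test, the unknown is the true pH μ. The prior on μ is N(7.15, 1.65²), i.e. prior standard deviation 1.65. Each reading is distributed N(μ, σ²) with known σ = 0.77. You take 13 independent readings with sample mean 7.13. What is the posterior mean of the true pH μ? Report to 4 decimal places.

For Normal data with known variance σ², a Normal(μ₀, σ₀²) prior on μ is conjugate. Posterior precision = 1/σ₀² + n/σ²; posterior mean is the precision-weighted average of μ₀ and x̄.
n·x̄ = 13·7.13 = 92.69.
σ₀² = 1.65² = 2.7225, σ² = 0.77² = 0.5929; σ² + n·σ₀² = 0.5929 + 13·2.7225 = 35.9854.
Posterior mean = (μ₀/σ₀² + n·x̄/σ²)/(1/σ₀² + n/σ²) = (σ²·μ₀ + σ₀²·n·x̄)/(σ² + n·σ₀²) = (0.5929·7.15 + 2.7225·92.69)/35.9854 = 256.58776/35.9854 = 7.1303.

7.1303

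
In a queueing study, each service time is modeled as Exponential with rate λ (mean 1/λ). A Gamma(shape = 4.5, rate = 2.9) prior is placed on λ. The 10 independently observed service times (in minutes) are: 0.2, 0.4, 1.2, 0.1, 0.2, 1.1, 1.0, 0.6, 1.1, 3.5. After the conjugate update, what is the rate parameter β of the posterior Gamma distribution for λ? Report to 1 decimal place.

With a Gamma(shape α, rate β) prior on the exponential rate λ, the posterior after n observations with total T = Σxᵢ is Gamma(α+n, β+T).
Sum of observations T = 9.4 minutes; n = 10.
Posterior: Gamma(4.5+10, 2.9+9.4) = Gamma(14.5, 12.3).
Posterior β = 12.3.

12.3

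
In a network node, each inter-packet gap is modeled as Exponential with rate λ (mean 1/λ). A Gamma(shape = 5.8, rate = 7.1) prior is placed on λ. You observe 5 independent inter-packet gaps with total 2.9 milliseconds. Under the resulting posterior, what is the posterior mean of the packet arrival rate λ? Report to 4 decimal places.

1.0800

With a Gamma(shape α, rate β) prior on the exponential rate λ, the posterior after n observations with total T = Σxᵢ is Gamma(α+n, β+T).
Posterior: Gamma(5.8+5, 7.1+2.9) = Gamma(10.8, 10.0).
Posterior mean of λ = α/β = 10.8/10.0 = 1.0800.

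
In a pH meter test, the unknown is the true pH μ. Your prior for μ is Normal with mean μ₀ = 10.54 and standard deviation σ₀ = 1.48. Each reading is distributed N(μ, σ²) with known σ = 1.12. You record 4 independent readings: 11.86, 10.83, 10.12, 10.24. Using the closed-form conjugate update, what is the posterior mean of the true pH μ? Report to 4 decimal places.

For Normal data with known variance σ², a Normal(μ₀, σ₀²) prior on μ is conjugate. Posterior precision = 1/σ₀² + n/σ²; posterior mean is the precision-weighted average of μ₀ and x̄.
Σxᵢ = 11.86 + 10.83 + 10.12 + 10.24 = 43.05, so n·x̄ = 43.05.
σ₀² = 1.48² = 2.1904, σ² = 1.12² = 1.2544; σ² + n·σ₀² = 1.2544 + 4·2.1904 = 10.016.
Posterior mean = (μ₀/σ₀² + n·x̄/σ²)/(1/σ₀² + n/σ²) = (σ²·μ₀ + σ₀²·n·x̄)/(σ² + n·σ₀²) = (1.2544·10.54 + 2.1904·43.05)/10.016 = 107.518096/10.016 = 10.7346.

10.7346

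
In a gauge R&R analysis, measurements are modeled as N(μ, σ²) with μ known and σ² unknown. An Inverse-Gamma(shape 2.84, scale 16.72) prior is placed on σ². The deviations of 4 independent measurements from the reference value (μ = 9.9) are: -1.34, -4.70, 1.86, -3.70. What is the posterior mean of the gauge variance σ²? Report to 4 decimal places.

9.6973

With known mean μ and an Inverse-Gamma(α, β) prior on σ², the Normal likelihood is conjugate: posterior is Inv-Gamma(α + n/2, β + Σ(xᵢ−μ)²/2).
Σ(xᵢ−μ)² = (-1.34)² + (-4.70)² + (1.86)² + (-3.70)² = 41.0352.
Posterior: Inv-Gamma(2.84 + 4/2, 16.72 + 41.0352/2) = Inv-Gamma(4.84, 37.23760).
E[σ²|data] = β/(α−1) = 37.23760/3.84 = 9.6973.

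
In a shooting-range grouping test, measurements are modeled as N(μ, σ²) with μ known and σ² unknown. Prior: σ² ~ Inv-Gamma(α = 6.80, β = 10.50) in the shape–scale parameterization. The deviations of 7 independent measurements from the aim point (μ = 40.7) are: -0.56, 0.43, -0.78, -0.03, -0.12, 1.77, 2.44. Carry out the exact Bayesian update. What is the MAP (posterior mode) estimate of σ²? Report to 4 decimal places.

With known mean μ and an Inverse-Gamma(α, β) prior on σ², the Normal likelihood is conjugate: posterior is Inv-Gamma(α + n/2, β + Σ(xᵢ−μ)²/2).
Σ(xᵢ−μ)² = (-0.56)² + (0.43)² + (-0.78)² + (-0.03)² + (-0.12)² + (1.77)² + (2.44)² = 10.2087.
Posterior: Inv-Gamma(6.80 + 7/2, 10.50 + 10.2087/2) = Inv-Gamma(10.30, 15.60435).
Mode = β/(α+1) = 15.60435/11.30 = 1.3809.

1.3809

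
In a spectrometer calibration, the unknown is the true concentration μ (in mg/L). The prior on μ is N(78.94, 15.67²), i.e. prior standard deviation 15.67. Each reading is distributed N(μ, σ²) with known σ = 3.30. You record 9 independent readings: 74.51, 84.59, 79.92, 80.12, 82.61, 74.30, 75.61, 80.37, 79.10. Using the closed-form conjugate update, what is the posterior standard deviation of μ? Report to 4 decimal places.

For Normal data with known variance σ², a Normal(μ₀, σ₀²) prior on μ is conjugate. Posterior precision = 1/σ₀² + n/σ²; posterior mean is the precision-weighted average of μ₀ and x̄.
σ₀² = 15.67² = 245.5489, σ² = 3.30² = 10.89; σ² + n·σ₀² = 10.89 + 9·245.5489 = 2220.8301.
Posterior precision = 1/σ₀² + n/σ² = 1/245.5489 + 9/10.89 = (σ² + n·σ₀²)/(σ₀²σ²) = 2220.8301/(245.5489·10.89); posterior variance σₙ² = σ₀²σ²/(σ² + n·σ₀²) = 245.5489·10.89/2220.8301 = 1.204067.
Posterior SD = √σₙ² = √(245.5489·10.89/2220.8301) = 1.0973.

1.0973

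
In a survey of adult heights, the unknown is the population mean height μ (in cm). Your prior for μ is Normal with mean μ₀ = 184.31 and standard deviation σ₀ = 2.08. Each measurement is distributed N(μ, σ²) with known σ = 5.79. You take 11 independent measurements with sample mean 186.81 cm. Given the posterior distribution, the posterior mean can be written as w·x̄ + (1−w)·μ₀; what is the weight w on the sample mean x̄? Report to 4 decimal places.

For Normal data with known variance σ², a Normal(μ₀, σ₀²) prior on μ is conjugate. Posterior precision = 1/σ₀² + n/σ²; posterior mean is the precision-weighted average of μ₀ and x̄.
σ₀² = 2.08² = 4.3264, σ² = 5.79² = 33.5241. Prior precision 1/σ₀² = 1/4.3264; data precision n/σ² = 11/33.5241.
w = (n/σ²)/(1/σ₀² + n/σ²) = n·σ₀²/(σ² + n·σ₀²) = 11·4.3264/(33.5241 + 11·4.3264) = 47.5904/81.1145 = 0.5867.

0.5867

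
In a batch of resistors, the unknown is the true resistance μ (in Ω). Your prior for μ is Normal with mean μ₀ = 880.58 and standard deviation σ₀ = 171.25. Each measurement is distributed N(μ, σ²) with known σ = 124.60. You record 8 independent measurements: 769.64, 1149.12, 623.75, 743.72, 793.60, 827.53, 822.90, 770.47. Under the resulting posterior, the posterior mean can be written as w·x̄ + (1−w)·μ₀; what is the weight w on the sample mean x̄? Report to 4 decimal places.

0.9379

For Normal data with known variance σ², a Normal(μ₀, σ₀²) prior on μ is conjugate. Posterior precision = 1/σ₀² + n/σ²; posterior mean is the precision-weighted average of μ₀ and x̄.
σ₀² = 171.25² = 29326.5625, σ² = 124.60² = 15525.16. Prior precision 1/σ₀² = 1/29326.5625; data precision n/σ² = 8/15525.16.
w = (n/σ²)/(1/σ₀² + n/σ²) = n·σ₀²/(σ² + n·σ₀²) = 8·29326.5625/(15525.16 + 8·29326.5625) = 234612.5/250137.66 = 0.9379.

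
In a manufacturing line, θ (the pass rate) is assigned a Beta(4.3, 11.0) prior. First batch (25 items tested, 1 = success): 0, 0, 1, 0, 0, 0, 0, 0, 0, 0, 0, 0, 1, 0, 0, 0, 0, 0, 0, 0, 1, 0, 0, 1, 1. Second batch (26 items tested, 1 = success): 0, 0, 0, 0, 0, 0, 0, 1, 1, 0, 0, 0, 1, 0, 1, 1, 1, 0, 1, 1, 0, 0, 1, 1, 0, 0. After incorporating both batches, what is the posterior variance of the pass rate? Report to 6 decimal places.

0.003066

The Beta prior is conjugate to a Binomial/Bernoulli likelihood; the update adds successes to α and failures to β.
After batch 1: Beta(4.3+5, 11.0+20) = Beta(9.3, 31.0).
After batch 2: Beta(9.3+10, 31.0+16) = Beta(19.3, 47.0).
Var = αβ/((α+β)²(α+β+1)) = 19.3·47.0/(66.3²·67.3) = 0.003066.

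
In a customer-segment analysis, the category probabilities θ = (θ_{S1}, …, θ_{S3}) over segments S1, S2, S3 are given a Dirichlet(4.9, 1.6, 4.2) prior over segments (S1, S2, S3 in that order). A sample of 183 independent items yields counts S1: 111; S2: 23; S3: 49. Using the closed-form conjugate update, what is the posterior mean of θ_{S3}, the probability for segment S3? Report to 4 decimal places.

The Dirichlet prior is conjugate to the Multinomial likelihood: each posterior αⱼ = prior αⱼ + observed count nⱼ.
Posterior concentration: (115.9, 24.6, 53.2), total = 193.7.
E[θ_{S3}|data] = α_{S3}/Σα = 53.2/193.7 = 0.2747.

0.2747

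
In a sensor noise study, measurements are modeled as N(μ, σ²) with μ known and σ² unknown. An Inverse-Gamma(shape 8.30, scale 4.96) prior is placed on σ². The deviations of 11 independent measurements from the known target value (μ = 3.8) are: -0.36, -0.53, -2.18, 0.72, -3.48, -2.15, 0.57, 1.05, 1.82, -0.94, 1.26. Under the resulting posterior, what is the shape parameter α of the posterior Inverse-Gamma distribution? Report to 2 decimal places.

With known mean μ and an Inverse-Gamma(α, β) prior on σ², the Normal likelihood is conjugate: posterior is Inv-Gamma(α + n/2, β + Σ(xᵢ−μ)²/2).
Σ(xᵢ−μ)² = (-0.36)² + (-0.53)² + (-2.18)² + (0.72)² + (-3.48)² + (-2.15)² + (0.57)² + (1.05)² + (1.82)² + (-0.94)² + (1.26)² = 29.6252.
Posterior: Inv-Gamma(8.30 + 11/2, 4.96 + 29.6252/2) = Inv-Gamma(13.80, 19.77260).
Posterior α = 13.80.

13.80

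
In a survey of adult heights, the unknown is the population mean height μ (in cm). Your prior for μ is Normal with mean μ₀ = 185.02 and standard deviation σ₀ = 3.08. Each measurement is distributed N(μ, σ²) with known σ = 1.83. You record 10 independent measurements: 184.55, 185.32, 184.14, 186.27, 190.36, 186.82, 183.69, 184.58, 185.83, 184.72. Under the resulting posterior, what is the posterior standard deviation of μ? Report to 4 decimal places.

For Normal data with known variance σ², a Normal(μ₀, σ₀²) prior on μ is conjugate. Posterior precision = 1/σ₀² + n/σ²; posterior mean is the precision-weighted average of μ₀ and x̄.
σ₀² = 3.08² = 9.4864, σ² = 1.83² = 3.3489; σ² + n·σ₀² = 3.3489 + 10·9.4864 = 98.2129.
Posterior precision = 1/σ₀² + n/σ² = 1/9.4864 + 10/3.3489 = (σ² + n·σ₀²)/(σ₀²σ²) = 98.2129/(9.4864·3.3489); posterior variance σₙ² = σ₀²σ²/(σ² + n·σ₀²) = 9.4864·3.3489/98.2129 = 0.323471.
Posterior SD = √σₙ² = √(9.4864·3.3489/98.2129) = 0.5687.

0.5687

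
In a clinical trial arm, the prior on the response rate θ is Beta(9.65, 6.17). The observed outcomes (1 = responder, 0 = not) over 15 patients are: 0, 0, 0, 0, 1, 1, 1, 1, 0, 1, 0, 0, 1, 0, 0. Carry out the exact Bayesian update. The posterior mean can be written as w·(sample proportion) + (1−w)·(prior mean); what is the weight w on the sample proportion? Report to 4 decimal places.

0.4867

The Beta prior is conjugate to a Binomial/Bernoulli likelihood; the update adds successes to α and failures to β.
Posterior mean = (α₀+k)/(α₀+β₀+n) = [n/(α₀+β₀+n)]·(k/n) + [(α₀+β₀)/(α₀+β₀+n)]·α₀/(α₀+β₀), so only n and the prior enter the weight.
The weight on the data is w = n/(α₀+β₀+n) = 15/(9.65+6.17+15) = 15/30.82 = 0.4867.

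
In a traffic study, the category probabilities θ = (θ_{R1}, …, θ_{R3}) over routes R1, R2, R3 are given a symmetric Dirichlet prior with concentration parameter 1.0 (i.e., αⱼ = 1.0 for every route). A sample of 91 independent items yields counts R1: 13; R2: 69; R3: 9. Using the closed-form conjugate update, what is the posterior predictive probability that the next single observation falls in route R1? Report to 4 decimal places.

The Dirichlet prior is conjugate to the Multinomial likelihood: each posterior αⱼ = prior αⱼ + observed count nⱼ.
Posterior concentration: (14.0, 70.0, 10.0), total = 94.0.
P(next = R1 | data) = α_{R1}/Σα = 0.1489.

0.1489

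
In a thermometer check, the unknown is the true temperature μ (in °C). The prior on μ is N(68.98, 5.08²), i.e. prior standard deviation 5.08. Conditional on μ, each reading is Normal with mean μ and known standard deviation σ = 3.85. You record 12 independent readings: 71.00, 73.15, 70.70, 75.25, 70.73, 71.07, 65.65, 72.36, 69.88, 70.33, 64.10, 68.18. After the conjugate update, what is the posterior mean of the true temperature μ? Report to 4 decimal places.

For Normal data with known variance σ², a Normal(μ₀, σ₀²) prior on μ is conjugate. Posterior precision = 1/σ₀² + n/σ²; posterior mean is the precision-weighted average of μ₀ and x̄.
Σxᵢ = 71.00 + 73.15 + 70.70 + 75.25 + 70.73 + 71.07 + 65.65 + 72.36 + 69.88 + 70.33 + 64.10 + 68.18 = 842.4, so n·x̄ = 842.4.
σ₀² = 5.08² = 25.8064, σ² = 3.85² = 14.8225; σ² + n·σ₀² = 14.8225 + 12·25.8064 = 324.4993.
Posterior mean = (μ₀/σ₀² + n·x̄/σ²)/(1/σ₀² + n/σ²) = (σ²·μ₀ + σ₀²·n·x̄)/(σ² + n·σ₀²) = (14.8225·68.98 + 25.8064·842.4)/324.4993 = 22761.76741/324.4993 = 70.1443.

70.1443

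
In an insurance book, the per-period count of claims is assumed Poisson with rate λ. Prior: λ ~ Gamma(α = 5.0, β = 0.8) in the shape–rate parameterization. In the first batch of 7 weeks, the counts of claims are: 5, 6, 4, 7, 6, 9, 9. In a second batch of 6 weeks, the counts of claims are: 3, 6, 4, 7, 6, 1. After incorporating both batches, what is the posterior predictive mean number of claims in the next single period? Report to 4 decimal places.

5.6522

With a Gamma(shape α, rate β) prior, the Poisson likelihood is conjugate: the posterior is Gamma(α + ΣXᵢ, β + n).
Batch 1: sum of counts S = 46 over n = 7 weeks.
After batch 1: Gamma(α+S, β+n) = Gamma(5.0+46, 0.8+7) = Gamma(51.0, 7.8).
Batch 2: sum of counts S = 27 over n = 6 weeks.
After batch 2: Gamma(α+S, β+n) = Gamma(51.0+27, 7.8+6) = Gamma(78.0, 13.8).
The predictive distribution for one future period is NegBinom with mean α/β = 5.6522.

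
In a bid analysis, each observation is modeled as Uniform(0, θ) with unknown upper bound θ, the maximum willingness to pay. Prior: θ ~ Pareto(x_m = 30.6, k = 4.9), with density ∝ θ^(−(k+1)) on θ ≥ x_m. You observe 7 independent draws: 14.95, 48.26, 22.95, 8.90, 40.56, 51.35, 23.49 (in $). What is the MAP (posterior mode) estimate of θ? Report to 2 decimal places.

51.35

A Pareto(scale x_m, shape k) prior on the upper bound θ of Uniform(0, θ) is conjugate: posterior is Pareto(max(x_m, max xᵢ), k + n).
Sample maximum = 51.35; prior scale x_m = 30.6 → posterior scale = max = 51.35.
Posterior shape = 4.9 + 7 = 11.9.
The Pareto density is decreasing on [x_m, ∞), so the mode is x_m = 51.35.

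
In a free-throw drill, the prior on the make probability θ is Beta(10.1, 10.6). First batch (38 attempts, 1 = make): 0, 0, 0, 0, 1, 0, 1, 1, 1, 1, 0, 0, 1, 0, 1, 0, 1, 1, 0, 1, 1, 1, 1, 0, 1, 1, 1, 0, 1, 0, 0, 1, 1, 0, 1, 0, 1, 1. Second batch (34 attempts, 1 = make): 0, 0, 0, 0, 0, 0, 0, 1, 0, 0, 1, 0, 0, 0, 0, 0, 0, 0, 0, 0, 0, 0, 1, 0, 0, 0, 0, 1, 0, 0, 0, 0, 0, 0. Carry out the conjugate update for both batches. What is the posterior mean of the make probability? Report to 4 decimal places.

0.3894

The Beta prior is conjugate to a Binomial/Bernoulli likelihood; the update adds successes to α and failures to β.
After batch 1: Beta(10.1+22, 10.6+16) = Beta(32.1, 26.6).
After batch 2: Beta(32.1+4, 26.6+30) = Beta(36.1, 56.6).
Posterior mean = α/(α+β) = 36.1/92.7 = 0.3894.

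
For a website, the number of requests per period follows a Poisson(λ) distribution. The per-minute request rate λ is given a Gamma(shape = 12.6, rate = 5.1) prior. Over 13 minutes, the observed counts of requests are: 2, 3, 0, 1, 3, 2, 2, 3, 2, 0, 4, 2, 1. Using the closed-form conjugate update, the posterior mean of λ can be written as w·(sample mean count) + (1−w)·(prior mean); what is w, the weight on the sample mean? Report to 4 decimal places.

With a Gamma(shape α, rate β) prior, the Poisson likelihood is conjugate: the posterior is Gamma(α + ΣXᵢ, β + n).
Posterior mean = (α₀+S)/(β₀+n) = [n/(β₀+n)]·(S/n) + [β₀/(β₀+n)]·(α₀/β₀), so only n and β₀ enter the weight.
Weight on data w = n/(β₀+n) = 13/(5.1+13) = 13/18.1 = 0.7182.

0.7182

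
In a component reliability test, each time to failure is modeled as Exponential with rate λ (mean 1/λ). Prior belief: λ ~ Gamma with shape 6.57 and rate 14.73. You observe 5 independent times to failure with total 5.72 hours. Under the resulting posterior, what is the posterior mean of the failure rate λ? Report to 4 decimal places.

With a Gamma(shape α, rate β) prior on the exponential rate λ, the posterior after n observations with total T = Σxᵢ is Gamma(α+n, β+T).
Posterior: Gamma(6.57+5, 14.73+5.72) = Gamma(11.57, 20.45).
Posterior mean of λ = α/β = 11.57/20.45 = 0.5658.

0.5658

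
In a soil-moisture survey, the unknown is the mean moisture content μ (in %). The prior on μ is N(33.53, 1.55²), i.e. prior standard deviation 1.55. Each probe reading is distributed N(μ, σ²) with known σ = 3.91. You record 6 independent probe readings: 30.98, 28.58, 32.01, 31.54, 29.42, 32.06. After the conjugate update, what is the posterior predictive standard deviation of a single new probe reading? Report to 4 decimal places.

4.0651

For Normal data with known variance σ², a Normal(μ₀, σ₀²) prior on μ is conjugate. Posterior precision = 1/σ₀² + n/σ²; posterior mean is the precision-weighted average of μ₀ and x̄.
σ₀² = 1.55² = 2.4025, σ² = 3.91² = 15.2881; σ² + n·σ₀² = 15.2881 + 6·2.4025 = 29.7031.
Posterior precision = 1/σ₀² + n/σ² = 1/2.4025 + 6/15.2881 = (σ² + n·σ₀²)/(σ₀²σ²) = 29.7031/(2.4025·15.2881); posterior variance σₙ² = σ₀²σ²/(σ² + n·σ₀²) = 2.4025·15.2881/29.7031 = 1.236560.
Predictive variance for one new observation = σₙ² + σ² = 2.4025·15.2881/29.7031 + 15.2881 = σ²·(σ₀² + 29.7031)/29.7031 = 15.2881·32.1056/29.7031 = 16.524660; SD = √(15.2881·32.1056/29.7031) = 4.0651.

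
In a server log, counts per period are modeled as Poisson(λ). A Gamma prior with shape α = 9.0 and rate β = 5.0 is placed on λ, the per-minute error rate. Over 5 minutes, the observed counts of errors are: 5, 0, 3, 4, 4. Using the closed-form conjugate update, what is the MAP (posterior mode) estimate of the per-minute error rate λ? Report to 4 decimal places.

2.4000

With a Gamma(shape α, rate β) prior, the Poisson likelihood is conjugate: the posterior is Gamma(α + ΣXᵢ, β + n).
Sum of counts S = 16 over n = 5 minutes.
Posterior: Gamma(α+S, β+n) = Gamma(9.0+16, 5.0+5) = Gamma(25.0, 10.0).
Mode of Gamma(α,β) for α≥1 is (α−1)/β = 24.0/10.0 = 2.4000.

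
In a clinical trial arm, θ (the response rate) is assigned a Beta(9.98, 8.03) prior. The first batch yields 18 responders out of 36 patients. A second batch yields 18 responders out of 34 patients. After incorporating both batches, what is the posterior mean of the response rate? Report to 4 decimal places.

0.5224

The Beta prior is conjugate to a Binomial/Bernoulli likelihood; the update adds successes to α and failures to β.
After batch 1: Beta(9.98+18, 8.03+18) = Beta(27.98, 26.03).
After batch 2: Beta(27.98+18, 26.03+16) = Beta(45.98, 42.03).
Posterior mean = α/(α+β) = 45.98/88.01 = 0.5224.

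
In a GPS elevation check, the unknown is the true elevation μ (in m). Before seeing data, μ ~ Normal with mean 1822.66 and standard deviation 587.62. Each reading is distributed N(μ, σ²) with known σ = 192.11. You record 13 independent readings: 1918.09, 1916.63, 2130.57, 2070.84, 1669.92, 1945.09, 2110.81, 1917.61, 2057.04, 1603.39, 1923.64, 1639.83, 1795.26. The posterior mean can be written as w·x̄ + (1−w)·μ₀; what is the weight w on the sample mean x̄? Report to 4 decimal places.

0.9918

For Normal data with known variance σ², a Normal(μ₀, σ₀²) prior on μ is conjugate. Posterior precision = 1/σ₀² + n/σ²; posterior mean is the precision-weighted average of μ₀ and x̄.
σ₀² = 587.62² = 345297.2644, σ² = 192.11² = 36906.2521. Prior precision 1/σ₀² = 1/345297.2644; data precision n/σ² = 13/36906.2521.
w = (n/σ²)/(1/σ₀² + n/σ²) = n·σ₀²/(σ² + n·σ₀²) = 13·345297.2644/(36906.2521 + 13·345297.2644) = 4488864.4372/4525770.6893 = 0.9918.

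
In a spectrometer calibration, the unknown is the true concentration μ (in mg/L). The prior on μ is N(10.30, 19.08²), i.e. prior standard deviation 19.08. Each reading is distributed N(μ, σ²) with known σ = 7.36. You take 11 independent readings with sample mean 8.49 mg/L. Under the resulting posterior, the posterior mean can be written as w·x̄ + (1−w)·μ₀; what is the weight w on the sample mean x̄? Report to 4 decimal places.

0.9867

For Normal data with known variance σ², a Normal(μ₀, σ₀²) prior on μ is conjugate. Posterior precision = 1/σ₀² + n/σ²; posterior mean is the precision-weighted average of μ₀ and x̄.
σ₀² = 19.08² = 364.0464, σ² = 7.36² = 54.1696. Prior precision 1/σ₀² = 1/364.0464; data precision n/σ² = 11/54.1696.
w = (n/σ²)/(1/σ₀² + n/σ²) = n·σ₀²/(σ² + n·σ₀²) = 11·364.0464/(54.1696 + 11·364.0464) = 4004.5104/4058.68 = 0.9867.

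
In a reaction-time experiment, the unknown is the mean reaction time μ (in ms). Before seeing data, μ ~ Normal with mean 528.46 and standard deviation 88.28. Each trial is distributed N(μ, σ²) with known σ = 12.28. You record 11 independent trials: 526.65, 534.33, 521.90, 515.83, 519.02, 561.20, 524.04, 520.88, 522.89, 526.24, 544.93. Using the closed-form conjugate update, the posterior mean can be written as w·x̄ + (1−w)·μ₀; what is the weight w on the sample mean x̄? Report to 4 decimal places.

0.9982

For Normal data with known variance σ², a Normal(μ₀, σ₀²) prior on μ is conjugate. Posterior precision = 1/σ₀² + n/σ²; posterior mean is the precision-weighted average of μ₀ and x̄.
σ₀² = 88.28² = 7793.3584, σ² = 12.28² = 150.7984. Prior precision 1/σ₀² = 1/7793.3584; data precision n/σ² = 11/150.7984.
w = (n/σ²)/(1/σ₀² + n/σ²) = n·σ₀²/(σ² + n·σ₀²) = 11·7793.3584/(150.7984 + 11·7793.3584) = 85726.9424/85877.7408 = 0.9982.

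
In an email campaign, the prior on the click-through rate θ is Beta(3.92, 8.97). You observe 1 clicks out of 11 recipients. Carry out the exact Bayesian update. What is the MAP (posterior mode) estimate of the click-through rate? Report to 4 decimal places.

0.1791

The Beta prior is conjugate to a Binomial/Bernoulli likelihood; the update adds successes to α and failures to β.
Posterior: Beta(α+k, β+n−k) = Beta(3.92+1, 8.97+10) = Beta(4.92, 18.97).
Mode of Beta(a,b) for a,b>1 is (a−1)/(a+b−2) = 3.92/21.89 = 0.1791.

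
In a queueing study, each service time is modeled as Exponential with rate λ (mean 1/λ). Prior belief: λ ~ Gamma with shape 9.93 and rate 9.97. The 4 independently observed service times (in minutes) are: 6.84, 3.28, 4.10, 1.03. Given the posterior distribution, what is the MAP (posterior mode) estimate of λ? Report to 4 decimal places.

0.5127

With a Gamma(shape α, rate β) prior on the exponential rate λ, the posterior after n observations with total T = Σxᵢ is Gamma(α+n, β+T).
Sum of observations T = 15.25 minutes; n = 4.
Posterior: Gamma(9.93+4, 9.97+15.25) = Gamma(13.93, 25.22).
Mode = (α−1)/β = 0.5127.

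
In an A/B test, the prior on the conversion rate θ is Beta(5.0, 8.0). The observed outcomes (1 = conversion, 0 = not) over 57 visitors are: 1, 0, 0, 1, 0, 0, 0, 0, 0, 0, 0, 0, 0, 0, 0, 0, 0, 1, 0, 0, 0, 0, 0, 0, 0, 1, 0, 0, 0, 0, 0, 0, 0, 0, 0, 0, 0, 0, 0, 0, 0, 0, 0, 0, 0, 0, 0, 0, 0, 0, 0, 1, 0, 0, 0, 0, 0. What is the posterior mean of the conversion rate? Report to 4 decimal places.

The Beta prior is conjugate to a Binomial/Bernoulli likelihood; the update adds successes to α and failures to β.
Posterior: Beta(α+k, β+n−k) = Beta(5.0+5, 8.0+52) = Beta(10.0, 60.0).
Posterior mean = α/(α+β) = 10.0/70.0 = 0.1429.

0.1429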